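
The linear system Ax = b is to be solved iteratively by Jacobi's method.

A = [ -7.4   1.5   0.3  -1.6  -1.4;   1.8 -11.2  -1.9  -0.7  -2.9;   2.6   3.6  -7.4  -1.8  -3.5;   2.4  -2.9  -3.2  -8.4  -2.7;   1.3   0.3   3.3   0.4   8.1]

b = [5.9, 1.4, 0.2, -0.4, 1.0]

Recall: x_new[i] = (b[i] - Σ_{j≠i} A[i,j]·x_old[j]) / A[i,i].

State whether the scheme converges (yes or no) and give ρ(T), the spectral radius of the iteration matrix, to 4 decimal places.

Write A = D+L+U with D = diag(-7.4, -11.2, -7.4, -8.4, 8.1).
Jacobi: T = -D⁻¹(L+U), T[3,4] = -(-2.7)/(-8.4) = -0.3214; T[3,3] = 0.
  T[0,:] = [+0.0000  +0.2027  +0.0405  -0.2162  -0.1892]
  T[1,:] = [+0.1607  +0.0000  -0.1696  -0.0625  -0.2589]
  T[2,:] = [+0.3514  +0.4865  +0.0000  -0.2432  -0.4730]
  T[3,:] = [+0.2857  -0.3452  -0.3810  +0.0000  -0.3214]
  T[4,:] = [-0.1605  -0.0370  -0.4074  -0.0494  +0.0000]
eigenvalue magnitudes: 0.6144, 0.3823, 0.1995, 0.1303, 0.1303.
ρ = 0.6144; 0.6144 < 1 ⇒ converges.

yes, ρ = 0.6144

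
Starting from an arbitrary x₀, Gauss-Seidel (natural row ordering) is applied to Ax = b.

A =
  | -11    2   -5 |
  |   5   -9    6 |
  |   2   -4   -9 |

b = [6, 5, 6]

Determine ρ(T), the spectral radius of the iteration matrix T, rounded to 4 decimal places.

0.2802

Diagonal D = diag(-11, -9, -9); L, U strict lower/upper.
Gauss-Seidel: T = -(D+L)⁻¹U, row 0 first, T[0,2] = -(-5)/(-11) = -0.4545; later rows by forward substitution.
  T[0,:] = [+0.0000  +0.1818  -0.4545]
  T[1,:] = [+0.0000  +0.1010  +0.4141]
  T[2,:] = [+0.0000  -0.0045  -0.2851]
|eigenvalues of T|: 0.2802, 0.0961, 0.0000.
ρ(T) = max|λ| = 0.2802; 0.2802 < 1 ⇒ converges.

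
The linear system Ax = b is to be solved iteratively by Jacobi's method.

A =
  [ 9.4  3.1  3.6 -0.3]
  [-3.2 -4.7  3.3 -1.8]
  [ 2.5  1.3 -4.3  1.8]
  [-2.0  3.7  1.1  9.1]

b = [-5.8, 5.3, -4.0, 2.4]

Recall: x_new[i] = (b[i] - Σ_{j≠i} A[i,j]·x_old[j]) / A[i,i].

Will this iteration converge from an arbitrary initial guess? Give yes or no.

Let D = diag(9.4, -4.7, -4.3, 9.1); L, U the strict triangles.
Jacobi: T = -D⁻¹(L+U), T[1,0] = -(-3.2)/(-4.7) = -0.6809; T[1,1] = 0.
  T[0,:] = [+0.0000 -0.3298 -0.3830 +0.0319]
  T[1,:] = [-0.6809 +0.0000 +0.7021 -0.3830]
  T[2,:] = [+0.5814 +0.3023 +0.0000 +0.4186]
  T[3,:] = [+0.2198 -0.4066 -0.1209 +0.0000]
|eigenvalues of T|: 0.7109, 0.5312, 0.5312, 0.1235.
spectral radius ρ = 0.7109; 0.7109 < 1, so it converges for any x₀.

yes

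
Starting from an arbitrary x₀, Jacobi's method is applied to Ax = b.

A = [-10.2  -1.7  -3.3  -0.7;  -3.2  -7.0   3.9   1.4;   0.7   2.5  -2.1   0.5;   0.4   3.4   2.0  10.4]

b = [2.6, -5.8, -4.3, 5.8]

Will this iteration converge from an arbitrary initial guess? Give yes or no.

Diagonal D = diag(-10.2, -7, -2.1, 10.4); L, U strict lower/upper.
Jacobi: T = -D⁻¹(L+U), T[2,0] = -(0.7)/(-2.1) = +0.3333; T[2,2] = 0.
  T[0,:] = [+0.0000  -0.1667  -0.3235  -0.0686]
  T[1,:] = [-0.4571  +0.0000  +0.5571  +0.2000]
  T[2,:] = [+0.3333  +1.1905  +0.0000  +0.2381]
  T[3,:] = [-0.0385  -0.3269  -0.1923  +0.0000]
|roots of det(T-λI)|: 0.7554, 0.6348, 0.2409, 0.1203.
spectral radius ρ = 0.7554; 0.7554 < 1 ⇒ converges.

yes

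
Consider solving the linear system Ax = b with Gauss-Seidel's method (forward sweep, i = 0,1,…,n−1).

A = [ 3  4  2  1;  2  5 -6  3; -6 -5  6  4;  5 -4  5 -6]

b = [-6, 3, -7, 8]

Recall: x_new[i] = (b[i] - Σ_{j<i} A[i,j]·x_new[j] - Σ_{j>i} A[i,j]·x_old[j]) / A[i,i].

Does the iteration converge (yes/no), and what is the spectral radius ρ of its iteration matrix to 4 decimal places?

Split A = D + L + U, D = diag(3, 5, 6, -6).
GS T = -(D+L)⁻¹U: row 0 first, T[0,2] = -(2)/(3) = -0.6667; later rows by forward substitution.
  T[0,:] = [+0.0000, -1.3333, -0.6667, -0.3333]
  T[1,:] = [+0.0000, +0.5333, +1.4667, -0.4667]
  T[2,:] = [+0.0000, -0.8889, +0.5556, -1.3889]
  T[3,:] = [+0.0000, -2.2074, -1.0704, -1.1241]
|roots of det(T-λI)|: 1.6222, 1.2013, 0.4561, 0.0000.
ρ = 1.6222; 1.6222 > 1, so it fails to converge.

no, ρ = 1.6222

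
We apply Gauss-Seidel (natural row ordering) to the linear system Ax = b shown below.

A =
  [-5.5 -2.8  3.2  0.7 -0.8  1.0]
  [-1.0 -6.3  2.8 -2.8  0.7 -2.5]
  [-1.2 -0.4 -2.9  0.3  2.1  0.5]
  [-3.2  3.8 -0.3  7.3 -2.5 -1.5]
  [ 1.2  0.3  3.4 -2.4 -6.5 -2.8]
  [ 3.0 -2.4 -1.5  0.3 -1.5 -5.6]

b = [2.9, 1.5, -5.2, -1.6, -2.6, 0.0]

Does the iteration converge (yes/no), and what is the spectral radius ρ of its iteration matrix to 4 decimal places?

no, ρ = 1.1468

Diagonal D = diag(-5.5, -6.3, -2.9, 7.3, -6.5, -5.6); L, U strict lower/upper.
Gauss-Seidel: T = -(D+L)⁻¹U, row 0 first, T[0,2] = -(3.2)/(-5.5) = +0.5818; later rows by forward substitution.
  T[0,:] = [+0.0000  -0.5091  +0.5818  +0.1273  -0.1455  +0.1818]
  T[1,:] = [+0.0000  +0.0808  +0.3521  -0.4646  +0.1342  -0.4257]
  T[2,:] = [+0.0000  +0.1995  -0.2893  +0.1149  +0.7658  +0.1559]
  T[3,:] = [+0.0000  -0.2570  +0.0599  +0.3024  +0.2403  +0.5132]
  T[4,:] = [+0.0000  +0.1090  -0.0498  -0.0495  +0.2912  -0.5248]
  T[5,:] = [+0.0000  -0.4038  +0.2548  +0.2660  -0.4057  +0.4061]
eigenvalue magnitudes: 1.1468, 0.6632, 0.3250, 0.0956, 0.0783, 0.0000.
ρ(T) = max|λ| = 1.1468; 1.1468 > 1: divergent.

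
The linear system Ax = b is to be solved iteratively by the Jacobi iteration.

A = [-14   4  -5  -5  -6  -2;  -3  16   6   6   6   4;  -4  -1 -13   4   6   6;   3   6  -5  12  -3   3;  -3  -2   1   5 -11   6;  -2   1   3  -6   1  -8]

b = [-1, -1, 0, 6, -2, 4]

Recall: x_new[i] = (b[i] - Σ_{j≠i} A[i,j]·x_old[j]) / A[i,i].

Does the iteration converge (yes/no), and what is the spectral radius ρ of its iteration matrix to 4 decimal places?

Let D = diag(-14, 16, -13, 12, -11, -8); L, U the strict triangles.
Jacobi: T = -D⁻¹(L+U), T[1,5] = -(4)/(16) = -0.2500; T[1,1] = 0.
  T[0,:] = [+0.0000, +0.2857, -0.3571, -0.3571, -0.4286, -0.1429]
  T[1,:] = [+0.1875, +0.0000, -0.3750, -0.3750, -0.3750, -0.2500]
  T[2,:] = [-0.3077, -0.0769, +0.0000, +0.3077, +0.4615, +0.4615]
  T[3,:] = [-0.2500, -0.5000, +0.4167, +0.0000, +0.2500, -0.2500]
  T[4,:] = [-0.2727, -0.1818, +0.0909, +0.4545, +0.0000, +0.5455]
  T[5,:] = [-0.2500, +0.1250, +0.3750, -0.7500, +0.1250, +0.0000]
moduli |λ_i(T)| = 1.1956, 0.7895, 0.5819, 0.4704, 0.2628, 0.2628.
ρ = 1.1956; 1.1956 > 1: divergent.

no, ρ = 1.1956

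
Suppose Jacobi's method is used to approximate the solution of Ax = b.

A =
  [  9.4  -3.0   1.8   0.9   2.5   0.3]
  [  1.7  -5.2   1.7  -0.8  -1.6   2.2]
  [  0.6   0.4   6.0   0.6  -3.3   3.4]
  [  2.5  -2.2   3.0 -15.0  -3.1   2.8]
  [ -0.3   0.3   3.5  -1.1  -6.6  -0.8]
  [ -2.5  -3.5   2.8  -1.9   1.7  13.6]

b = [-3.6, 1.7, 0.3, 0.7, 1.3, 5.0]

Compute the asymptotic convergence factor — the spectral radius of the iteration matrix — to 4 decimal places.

0.8502

Write A = D+L+U with D = diag(9.4, -5.2, 6, -15, -6.6, 13.6).
T_J = -D⁻¹(L+U): T[0,1] = -(-3)/(9.4) = +0.3191; T[0,0] = 0.
  T[0,:] = [+0.0000, +0.3191, -0.1915, -0.0957, -0.2660, -0.0319]
  T[1,:] = [+0.3269, +0.0000, +0.3269, -0.1538, -0.3077, +0.4231]
  T[2,:] = [-0.1000, -0.0667, +0.0000, -0.1000, +0.5500, -0.5667]
  T[3,:] = [+0.1667, -0.1467, +0.2000, +0.0000, -0.2067, +0.1867]
  T[4,:] = [-0.0455, +0.0455, +0.5303, -0.1667, +0.0000, -0.1212]
  T[5,:] = [+0.1838, +0.2574, -0.2059, +0.1397, -0.1250, +0.0000]
eigenvalue magnitudes: 0.8502, 0.7202, 0.3449, 0.2452, 0.1933, 0.1933.
ρ(T) = max|λ| = 0.8502; 0.8502 < 1: convergent.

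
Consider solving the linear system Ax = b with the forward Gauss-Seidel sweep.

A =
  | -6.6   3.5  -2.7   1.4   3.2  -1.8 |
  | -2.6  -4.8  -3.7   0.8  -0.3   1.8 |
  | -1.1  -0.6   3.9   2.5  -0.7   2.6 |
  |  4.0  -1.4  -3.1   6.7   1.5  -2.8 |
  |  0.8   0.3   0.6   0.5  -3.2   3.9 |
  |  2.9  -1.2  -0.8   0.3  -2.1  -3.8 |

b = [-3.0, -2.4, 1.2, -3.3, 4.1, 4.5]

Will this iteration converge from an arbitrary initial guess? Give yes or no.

no

Let D = diag(-6.6, -4.8, 3.9, 6.7, -3.2, -3.8); L, U the strict triangles.
GS T = -(D+L)⁻¹U: row 0 first, T[0,1] = -(3.5)/(-6.6) = +0.5303; later rows by forward substitution.
  T[0,:] = [+0.0000 +0.5303 -0.4091 +0.2121 +0.4848 -0.2727]
  T[1,:] = [+0.0000 -0.2872 -0.5492 +0.0518 -0.3251 +0.5227]
  T[2,:] = [+0.0000 +0.1054 -0.1999 -0.5732 +0.2662 -0.6632]
  T[3,:] = [+0.0000 -0.3279 +0.0370 -0.3810 -0.4581 +0.3831]
  T[4,:] = [+0.0000 +0.0742 -0.1855 -0.1091 +0.0691 +1.1351]
  T[5,:] = [+0.0000 +0.4064 +0.0087 +0.2964 +0.3423 -0.8306]
eigenvalue magnitudes: 1.4862, 0.4925, 0.4925, 0.3890, 0.3890, 0.0000.
spectral radius ρ = 1.4862; 1.4862 > 1, so it fails to converge.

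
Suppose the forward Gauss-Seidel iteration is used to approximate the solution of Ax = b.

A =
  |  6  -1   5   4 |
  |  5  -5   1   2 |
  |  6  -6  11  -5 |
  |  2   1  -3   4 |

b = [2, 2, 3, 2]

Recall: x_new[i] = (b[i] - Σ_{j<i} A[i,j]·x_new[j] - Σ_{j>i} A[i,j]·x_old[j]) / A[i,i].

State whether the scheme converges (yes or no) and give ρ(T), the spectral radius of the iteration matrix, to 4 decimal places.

A = D + L + U where D = diag(6, -5, 11, 4).
T_GS = -(D+L)⁻¹U: row 0 first, T[0,3] = -(4)/(6) = -0.6667; later rows by forward substitution.
  T[0,:] = [+0.0000  +0.1667  -0.8333  -0.6667]
  T[1,:] = [+0.0000  +0.1667  -0.6333  -0.2667]
  T[2,:] = [+0.0000  +0.0000  +0.1091  +0.6727]
  T[3,:] = [+0.0000  -0.1250  +0.6568  +0.9045]
|roots of det(T-λI)|: 1.3319, 0.1827, 0.0311, 0.0000.
ρ = 1.3319; 1.3319 > 1: divergent.

no, ρ = 1.3319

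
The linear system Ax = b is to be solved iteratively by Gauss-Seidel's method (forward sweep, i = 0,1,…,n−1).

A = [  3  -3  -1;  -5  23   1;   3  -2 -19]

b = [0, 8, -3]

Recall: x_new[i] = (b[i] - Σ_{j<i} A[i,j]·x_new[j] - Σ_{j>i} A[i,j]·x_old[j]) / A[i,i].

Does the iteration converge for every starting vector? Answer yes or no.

yes

A = D + L + U where D = diag(3, 23, -19).
T_GS = -(D+L)⁻¹U: row 0 first, T[0,2] = -(-1)/(3) = +0.3333; later rows by forward substitution.
  T[0,:] = [+0.0000  +1.0000  +0.3333]
  T[1,:] = [+0.0000  +0.2174  +0.0290]
  T[2,:] = [+0.0000  +0.1350  +0.0496]
moduli |λ_i(T)| = 0.2381, 0.0288, 0.0000.
spectral radius ρ = 0.2381; 0.2381 < 1, so it converges for any x₀.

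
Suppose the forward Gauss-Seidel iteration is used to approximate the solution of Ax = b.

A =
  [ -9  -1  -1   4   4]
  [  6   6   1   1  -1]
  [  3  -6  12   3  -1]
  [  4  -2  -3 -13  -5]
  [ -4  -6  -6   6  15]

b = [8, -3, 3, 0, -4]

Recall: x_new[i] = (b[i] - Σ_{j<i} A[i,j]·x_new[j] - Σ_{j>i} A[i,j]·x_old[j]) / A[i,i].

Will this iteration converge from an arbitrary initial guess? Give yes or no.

A = D + L + U where D = diag(-9, 6, 12, -13, 15).
T_GS = -(D+L)⁻¹U: row 0 first, T[0,2] = -(-1)/(-9) = -0.1111; later rows by forward substitution.
  T[0,:] = [+0.0000  -0.1111  -0.1111  +0.4444  +0.4444]
  T[1,:] = [+0.0000  +0.1111  -0.0556  -0.6111  -0.2778]
  T[2,:] = [+0.0000  +0.0833  +0.0000  -0.6667  -0.1667]
  T[3,:] = [+0.0000  -0.0705  -0.0256  +0.3846  -0.1667]
  T[4,:] = [+0.0000  +0.0764  -0.0416  -0.5464  +0.0074]
eigenvalue magnitudes: 0.6059, 0.2241, 0.0741, 0.0472, 0.0000.
ρ(T) = max|λ| = 0.6059; 0.6059 < 1, so it converges for any x₀.

yes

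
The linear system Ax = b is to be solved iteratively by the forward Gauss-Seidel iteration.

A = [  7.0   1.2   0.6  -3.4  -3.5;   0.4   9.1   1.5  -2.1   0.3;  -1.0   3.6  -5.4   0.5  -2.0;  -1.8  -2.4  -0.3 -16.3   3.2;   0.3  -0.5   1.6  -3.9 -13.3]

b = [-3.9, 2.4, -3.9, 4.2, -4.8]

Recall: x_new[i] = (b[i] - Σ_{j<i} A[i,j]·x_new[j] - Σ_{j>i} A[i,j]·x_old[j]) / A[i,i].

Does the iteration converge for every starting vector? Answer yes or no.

yes

Write A = D+L+U with D = diag(7, 9.1, -5.4, -16.3, -13.3).
Gauss-Seidel: T = -(D+L)⁻¹U, row 0 first, T[0,1] = -(1.2)/(7) = -0.1714; later rows by forward substitution.
  T[0,:] = [+0.0000, -0.1714, -0.0857, +0.4857, +0.5000]
  T[1,:] = [+0.0000, +0.0075, -0.1611, +0.2094, -0.0549]
  T[2,:] = [+0.0000, +0.0368, -0.0915, +0.1423, -0.4996]
  T[3,:] = [+0.0000, +0.0171, +0.0349, -0.0871, +0.1584]
  T[4,:] = [+0.0000, -0.0048, -0.0171, +0.0457, -0.0932]
|eigenvalues of T|: 0.2653, 0.0652, 0.0652, 0.0103, 0.0000.
ρ(T) = max|λ| = 0.2653; 0.2653 < 1 ⇒ converges.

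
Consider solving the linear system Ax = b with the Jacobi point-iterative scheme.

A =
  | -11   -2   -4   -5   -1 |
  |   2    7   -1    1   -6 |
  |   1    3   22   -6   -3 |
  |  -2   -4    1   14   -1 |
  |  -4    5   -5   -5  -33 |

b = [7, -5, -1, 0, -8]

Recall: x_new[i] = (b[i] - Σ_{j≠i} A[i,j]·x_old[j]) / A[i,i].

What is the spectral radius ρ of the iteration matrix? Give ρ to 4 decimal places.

0.5051

Split A = D + L + U, D = diag(-11, 7, 22, 14, -33).
T_J = -D⁻¹(L+U): T[0,4] = -(-1)/(-11) = -0.0909; T[0,0] = 0.
  T[0,:] = [+0.0000 -0.1818 -0.3636 -0.4545 -0.0909]
  T[1,:] = [-0.2857 +0.0000 +0.1429 -0.1429 +0.8571]
  T[2,:] = [-0.0455 -0.1364 +0.0000 +0.2727 +0.1364]
  T[3,:] = [+0.1429 +0.2857 -0.0714 +0.0000 +0.0714]
  T[4,:] = [-0.1212 +0.1515 -0.1515 -0.1515 +0.0000]
eigenvalue magnitudes: 0.5051, 0.3814, 0.3814, 0.3342, 0.3342.
ρ(T) = max|λ| = 0.5051; 0.5051 < 1 ⇒ converges.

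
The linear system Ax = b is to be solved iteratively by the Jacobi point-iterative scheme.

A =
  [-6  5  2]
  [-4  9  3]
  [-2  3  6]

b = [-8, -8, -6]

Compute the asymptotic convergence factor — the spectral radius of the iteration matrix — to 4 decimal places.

Split A = D + L + U, D = diag(-6, 9, 6).
Jacobi: T = -D⁻¹(L+U), T[0,1] = -(5)/(-6) = +0.8333; T[0,0] = 0.
  T[0,:] = [+0.0000  +0.8333  +0.3333]
  T[1,:] = [+0.4444  +0.0000  -0.3333]
  T[2,:] = [+0.3333  -0.5000  +0.0000]
|λ(T)| sorted: 0.9116, 0.6136, 0.2980.
ρ = 0.9116; 0.9116 < 1, so it converges for any x₀.

0.9116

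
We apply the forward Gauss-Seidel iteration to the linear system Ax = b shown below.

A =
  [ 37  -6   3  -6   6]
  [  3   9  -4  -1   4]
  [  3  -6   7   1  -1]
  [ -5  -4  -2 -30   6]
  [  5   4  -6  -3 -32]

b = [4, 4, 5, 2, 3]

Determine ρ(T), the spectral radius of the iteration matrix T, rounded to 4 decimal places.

Split A = D + L + U, D = diag(37, 9, 7, -30, -32).
GS T = -(D+L)⁻¹U: row 0 first, T[0,2] = -(3)/(37) = -0.0811; later rows by forward substitution.
  T[0,:] = [+0.0000  +0.1622  -0.0811  +0.1622  -0.1622]
  T[1,:] = [+0.0000  -0.0541  +0.4715  +0.0571  -0.3904]
  T[2,:] = [+0.0000  -0.1158  +0.4389  -0.1634  -0.1223]
  T[3,:] = [+0.0000  -0.0121  -0.0786  -0.0237  +0.2872]
  T[4,:] = [+0.0000  +0.0414  -0.0287  +0.0653  -0.0781]
|eigenvalues of T|: 0.3466, 0.1029, 0.1029, 0.0876, 0.0000.
spectral radius ρ = 0.3466; 0.3466 < 1 ⇒ converges.

0.3466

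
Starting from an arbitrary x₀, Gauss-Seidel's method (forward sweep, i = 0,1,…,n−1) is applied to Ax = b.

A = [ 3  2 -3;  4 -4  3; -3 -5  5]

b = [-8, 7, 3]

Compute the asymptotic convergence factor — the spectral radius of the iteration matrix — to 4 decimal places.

Diagonal D = diag(3, -4, 5); L, U strict lower/upper.
T_GS = -(D+L)⁻¹U: row 0 first, T[0,2] = -(-3)/(3) = +1.0000; later rows by forward substitution.
  T[0,:] = [+0.0000, -0.6667, +1.0000]
  T[1,:] = [+0.0000, -0.6667, +1.7500]
  T[2,:] = [+0.0000, -1.0667, +2.3500]
|roots of det(T-λI)|: 1.4807, 0.2026, 0.0000.
ρ = 1.4807; 1.4807 > 1, so it fails to converge.

1.4807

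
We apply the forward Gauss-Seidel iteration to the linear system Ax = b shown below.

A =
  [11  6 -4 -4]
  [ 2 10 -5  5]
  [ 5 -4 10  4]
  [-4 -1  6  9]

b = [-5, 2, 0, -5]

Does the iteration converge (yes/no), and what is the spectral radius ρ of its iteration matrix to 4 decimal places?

yes, ρ = 0.9495

Split A = D + L + U, D = diag(11, 10, 10, 9).
GS T = -(D+L)⁻¹U: row 0 first, T[0,1] = -(6)/(11) = -0.5455; later rows by forward substitution.
  T[0,:] = [+0.0000 -0.5455 +0.3636 +0.3636]
  T[1,:] = [+0.0000 +0.1091 +0.4273 -0.5727]
  T[2,:] = [+0.0000 +0.3164 -0.0109 -0.8109]
  T[3,:] = [+0.0000 -0.4412 +0.2164 +0.6386]
|λ(T)| sorted: 0.9495, 0.2260, 0.2260, 0.0000.
spectral radius ρ = 0.9495; 0.9495 < 1 ⇒ converges.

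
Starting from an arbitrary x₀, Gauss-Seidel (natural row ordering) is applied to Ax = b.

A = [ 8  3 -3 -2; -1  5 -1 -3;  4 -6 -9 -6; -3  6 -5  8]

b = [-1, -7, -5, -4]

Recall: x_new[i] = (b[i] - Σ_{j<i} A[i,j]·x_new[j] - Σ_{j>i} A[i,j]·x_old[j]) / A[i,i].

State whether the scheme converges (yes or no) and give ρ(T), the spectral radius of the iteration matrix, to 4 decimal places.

Diagonal D = diag(8, 5, -9, 8); L, U strict lower/upper.
T_GS = -(D+L)⁻¹U: row 0 first, T[0,3] = -(-2)/(8) = +0.2500; later rows by forward substitution.
  T[0,:] = [+0.0000 -0.3750 +0.3750 +0.2500]
  T[1,:] = [+0.0000 -0.0750 +0.2750 +0.6500]
  T[2,:] = [+0.0000 -0.1167 -0.0167 -0.9889]
  T[3,:] = [+0.0000 -0.1573 -0.0760 -1.0118]
|roots of det(T-λI)|: 0.9133, 0.2670, 0.0769, 0.0000.
ρ(T) = max|λ| = 0.9133; 0.9133 < 1: convergent.

yes, ρ = 0.9133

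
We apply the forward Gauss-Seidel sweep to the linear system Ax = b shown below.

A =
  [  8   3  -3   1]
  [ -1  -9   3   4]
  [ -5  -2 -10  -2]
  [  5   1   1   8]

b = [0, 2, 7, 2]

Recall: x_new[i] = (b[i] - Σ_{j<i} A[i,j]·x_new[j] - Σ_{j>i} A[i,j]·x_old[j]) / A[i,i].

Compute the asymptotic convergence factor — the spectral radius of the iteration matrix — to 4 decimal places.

A = D + L + U where D = diag(8, -9, -10, 8).
T_GS = -(D+L)⁻¹U: row 0 first, T[0,3] = -(1)/(8) = -0.1250; later rows by forward substitution.
  T[0,:] = [+0.0000, -0.3750, +0.3750, -0.1250]
  T[1,:] = [+0.0000, +0.0417, +0.2917, +0.4583]
  T[2,:] = [+0.0000, +0.1792, -0.2458, -0.2292]
  T[3,:] = [+0.0000, +0.2068, -0.2401, +0.0495]
|eigenvalues of T|: 0.5825, 0.3515, 0.0763, 0.0000.
ρ = 0.5825; 0.5825 < 1, so it converges for any x₀.

0.5825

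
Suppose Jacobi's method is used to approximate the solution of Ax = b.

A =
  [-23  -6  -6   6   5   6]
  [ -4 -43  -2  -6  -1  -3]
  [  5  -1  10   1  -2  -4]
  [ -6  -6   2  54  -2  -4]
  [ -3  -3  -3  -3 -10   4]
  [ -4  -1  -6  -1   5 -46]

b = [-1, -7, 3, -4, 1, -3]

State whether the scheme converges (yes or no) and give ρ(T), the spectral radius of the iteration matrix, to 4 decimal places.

yes, ρ = 0.4598

Write A = D+L+U with D = diag(-23, -43, 10, 54, -10, -46).
Jacobi T = -D⁻¹(L+U): T[2,5] = -(-4)/(10) = +0.4000; T[2,2] = 0.
  T[0,:] = [+0.0000, -0.2609, -0.2609, +0.2609, +0.2174, +0.2609]
  T[1,:] = [-0.0930, +0.0000, -0.0465, -0.1395, -0.0233, -0.0698]
  T[2,:] = [-0.5000, +0.1000, +0.0000, -0.1000, +0.2000, +0.4000]
  T[3,:] = [+0.1111, +0.1111, -0.0370, +0.0000, +0.0370, +0.0741]
  T[4,:] = [-0.3000, -0.3000, -0.3000, -0.3000, +0.0000, +0.4000]
  T[5,:] = [-0.0870, -0.0217, -0.1304, -0.0217, +0.1087, +0.0000]
|roots of det(T-λI)|: 0.4598, 0.3728, 0.3728, 0.2014, 0.1587, 0.0160.
spectral radius ρ = 0.4598; 0.4598 < 1 ⇒ converges.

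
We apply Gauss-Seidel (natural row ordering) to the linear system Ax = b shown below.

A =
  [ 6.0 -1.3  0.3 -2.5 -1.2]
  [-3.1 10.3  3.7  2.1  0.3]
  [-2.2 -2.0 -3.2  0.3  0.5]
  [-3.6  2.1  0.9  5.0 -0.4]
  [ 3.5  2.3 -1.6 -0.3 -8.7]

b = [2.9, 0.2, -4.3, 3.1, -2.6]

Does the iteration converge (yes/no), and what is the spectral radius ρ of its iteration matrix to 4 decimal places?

A = D + L + U where D = diag(6, 10.3, -3.2, 5, -8.7).
GS T = -(D+L)⁻¹U: row 0 first, T[0,2] = -(0.3)/(6) = -0.0500; later rows by forward substitution.
  T[0,:] = [+0.0000 +0.2167 -0.0500 +0.4167 +0.2000]
  T[1,:] = [+0.0000 +0.0652 -0.3743 -0.0785 +0.0311]
  T[2,:] = [+0.0000 -0.1897 +0.2683 -0.1437 -0.0007]
  T[3,:] = [+0.0000 +0.1628 +0.0729 +0.3588 +0.2111]
  T[4,:] = [+0.0000 +0.1337 -0.1709 +0.1609 +0.0815]
|λ(T)| sorted: 0.5558, 0.2734, 0.0393, 0.0393, 0.0000.
ρ = 0.5558; 0.5558 < 1: convergent.

yes, ρ = 0.5558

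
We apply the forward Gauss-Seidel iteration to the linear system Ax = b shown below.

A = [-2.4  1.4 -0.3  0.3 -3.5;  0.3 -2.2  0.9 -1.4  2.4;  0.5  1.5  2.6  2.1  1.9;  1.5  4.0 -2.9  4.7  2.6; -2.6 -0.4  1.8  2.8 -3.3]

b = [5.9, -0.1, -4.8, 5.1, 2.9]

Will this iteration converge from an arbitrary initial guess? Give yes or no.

no

Diagonal D = diag(-2.4, -2.2, 2.6, 4.7, -3.3); L, U strict lower/upper.
T_GS = -(D+L)⁻¹U: row 0 first, T[0,3] = -(0.3)/(-2.4) = +0.1250; later rows by forward substitution.
  T[0,:] = [+0.0000 +0.5833 -0.1250 +0.1250 -1.4583]
  T[1,:] = [+0.0000 +0.0795 +0.3920 -0.6193 +0.8920]
  T[2,:] = [+0.0000 -0.1581 -0.2021 -0.4744 -0.9650]
  T[3,:] = [+0.0000 -0.3514 -0.4185 +0.1945 -1.4424]
  T[4,:] = [+0.0000 -0.8536 -0.4144 -0.1172 -0.7093]
|roots of det(T-λI)|: 1.1353, 0.6546, 0.6546, 0.1727, 0.0000.
ρ(T) = max|λ| = 1.1353; 1.1353 > 1: divergent.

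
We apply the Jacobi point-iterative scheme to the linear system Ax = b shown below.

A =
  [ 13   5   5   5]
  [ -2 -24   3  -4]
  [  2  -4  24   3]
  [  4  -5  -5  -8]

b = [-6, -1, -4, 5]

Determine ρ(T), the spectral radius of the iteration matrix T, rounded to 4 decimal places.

0.4663

A = D + L + U where D = diag(13, -24, 24, -8).
Jacobi: T = -D⁻¹(L+U), T[3,1] = -(-5)/(-8) = -0.6250; T[3,3] = 0.
  T[0,:] = [+0.0000, -0.3846, -0.3846, -0.3846]
  T[1,:] = [-0.0833, +0.0000, +0.1250, -0.1667]
  T[2,:] = [-0.0833, +0.1667, +0.0000, -0.1250]
  T[3,:] = [+0.5000, -0.6250, -0.6250, +0.0000]
|λ(T)| sorted: 0.4663, 0.3095, 0.3095, 0.1457.
spectral radius ρ = 0.4663; 0.4663 < 1: convergent.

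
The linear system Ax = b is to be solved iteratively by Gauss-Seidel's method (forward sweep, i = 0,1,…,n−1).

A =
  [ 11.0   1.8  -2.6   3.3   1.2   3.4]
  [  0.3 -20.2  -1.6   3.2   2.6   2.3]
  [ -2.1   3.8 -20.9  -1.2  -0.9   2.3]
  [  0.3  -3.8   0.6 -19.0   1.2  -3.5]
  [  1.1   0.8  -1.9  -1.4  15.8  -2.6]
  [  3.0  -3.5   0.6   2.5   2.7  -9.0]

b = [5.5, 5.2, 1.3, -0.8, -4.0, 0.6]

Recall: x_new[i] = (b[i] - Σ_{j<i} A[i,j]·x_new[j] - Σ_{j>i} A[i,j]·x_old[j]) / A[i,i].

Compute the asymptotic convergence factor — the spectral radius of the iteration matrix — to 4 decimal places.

Let D = diag(11, -20.2, -20.9, -19, 15.8, -9); L, U the strict triangles.
Gauss-Seidel: T = -(D+L)⁻¹U, row 0 first, T[0,5] = -(3.4)/(11) = -0.3091; later rows by forward substitution.
  T[0,:] = [+0.0000  -0.1636  +0.2364  -0.3000  -0.1091  -0.3091]
  T[1,:] = [+0.0000  -0.0024  -0.0757  +0.1540  +0.1271  +0.1093]
  T[2,:] = [+0.0000  +0.0160  -0.0375  +0.0007  -0.0090  +0.1610]
  T[3,:] = [+0.0000  -0.0016  +0.0177  -0.0355  +0.0357  -0.2059]
  T[4,:] = [+0.0000  +0.0133  -0.0156  +0.0100  +0.0032  +0.1817]
  T[5,:] = [+0.0000  -0.0490  +0.1060  -0.1667  -0.0755  -0.1375]
|roots of det(T-λI)|: 0.2791, 0.0875, 0.0875, 0.0557, 0.0217, 0.0000.
ρ = 0.2791; 0.2791 < 1: convergent.

0.2791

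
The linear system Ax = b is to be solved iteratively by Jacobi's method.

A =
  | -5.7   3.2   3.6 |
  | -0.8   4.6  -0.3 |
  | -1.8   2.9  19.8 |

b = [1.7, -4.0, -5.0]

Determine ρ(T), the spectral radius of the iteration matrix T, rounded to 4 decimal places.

0.4194

Split A = D + L + U, D = diag(-5.7, 4.6, 19.8).
Jacobi T = -D⁻¹(L+U): T[2,1] = -(2.9)/(19.8) = -0.1465; T[2,2] = 0.
  T[0,:] = [+0.0000 +0.5614 +0.6316]
  T[1,:] = [+0.1739 +0.0000 +0.0652]
  T[2,:] = [+0.0909 -0.1465 +0.0000]
eigenvalue magnitudes: 0.4194, 0.3262, 0.0933.
spectral radius ρ = 0.4194; 0.4194 < 1, so it converges for any x₀.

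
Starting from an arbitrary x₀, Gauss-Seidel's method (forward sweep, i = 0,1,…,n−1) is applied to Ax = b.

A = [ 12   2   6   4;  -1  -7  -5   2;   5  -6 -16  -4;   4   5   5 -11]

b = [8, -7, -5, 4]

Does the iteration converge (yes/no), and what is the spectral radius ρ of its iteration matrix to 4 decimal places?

yes, ρ = 0.5509

A = D + L + U where D = diag(12, -7, -16, -11).
Gauss-Seidel: T = -(D+L)⁻¹U, row 0 first, T[0,1] = -(2)/(12) = -0.1667; later rows by forward substitution.
  T[0,:] = [+0.0000, -0.1667, -0.5000, -0.3333]
  T[1,:] = [+0.0000, +0.0238, -0.6429, +0.3333]
  T[2,:] = [+0.0000, -0.0610, +0.0848, -0.4792]
  T[3,:] = [+0.0000, -0.0775, -0.4355, -0.1875]
eigenvalue magnitudes: 0.5509, 0.4259, 0.0461, 0.0000.
ρ(T) = max|λ| = 0.5509; 0.5509 < 1: convergent.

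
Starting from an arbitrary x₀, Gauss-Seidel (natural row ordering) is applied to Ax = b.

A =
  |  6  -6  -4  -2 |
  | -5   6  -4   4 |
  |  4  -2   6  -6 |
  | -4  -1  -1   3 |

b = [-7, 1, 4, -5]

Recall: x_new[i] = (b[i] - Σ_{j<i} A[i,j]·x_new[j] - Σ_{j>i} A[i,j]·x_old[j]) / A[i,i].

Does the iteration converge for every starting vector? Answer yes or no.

Diagonal D = diag(6, 6, 6, 3); L, U strict lower/upper.
GS T = -(D+L)⁻¹U: row 0 first, T[0,2] = -(-4)/(6) = +0.6667; later rows by forward substitution.
  T[0,:] = [+0.0000  +1.0000  +0.6667  +0.3333]
  T[1,:] = [+0.0000  +0.8333  +1.2222  -0.3889]
  T[2,:] = [+0.0000  -0.3889  -0.0370  +0.6481]
  T[3,:] = [+0.0000  +1.4815  +1.2840  +0.5309]
|λ(T)| sorted: 1.3588, 0.8088, 0.8088, 0.0000.
ρ = 1.3588; 1.3588 > 1, so it fails to converge.

no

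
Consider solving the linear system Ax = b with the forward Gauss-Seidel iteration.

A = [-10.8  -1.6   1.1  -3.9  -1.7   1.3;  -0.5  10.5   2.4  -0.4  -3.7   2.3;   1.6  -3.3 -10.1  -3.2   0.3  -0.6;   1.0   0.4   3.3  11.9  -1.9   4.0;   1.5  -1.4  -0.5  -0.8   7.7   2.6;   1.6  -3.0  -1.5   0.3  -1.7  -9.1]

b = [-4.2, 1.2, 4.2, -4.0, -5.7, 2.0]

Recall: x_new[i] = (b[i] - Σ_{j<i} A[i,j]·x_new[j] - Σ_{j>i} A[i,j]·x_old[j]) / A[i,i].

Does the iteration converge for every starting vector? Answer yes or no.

yes

Let D = diag(-10.8, 10.5, -10.1, 11.9, 7.7, -9.1); L, U the strict triangles.
Gauss-Seidel: T = -(D+L)⁻¹U, row 0 first, T[0,2] = -(1.1)/(-10.8) = +0.1019; later rows by forward substitution.
  T[0,:] = [+0.0000 -0.1481 +0.1019 -0.3611 -0.1574 +0.1204]
  T[1,:] = [+0.0000 -0.0071 -0.2237 +0.0209 +0.3449 -0.2133]
  T[2,:] = [+0.0000 -0.0212 +0.0892 -0.3809 -0.1079 +0.0294]
  T[3,:] = [+0.0000 +0.0186 -0.0258 +0.1353 +0.1912 -0.3472]
  T[4,:] = [+0.0000 +0.0281 -0.0574 +0.0635 +0.1062 -0.4341]
  T[5,:] = [+0.0000 -0.0249 +0.0868 -0.0150 -0.1371 +0.1563]
|λ(T)| sorted: 0.5775, 0.1709, 0.1709, 0.1025, 0.0588, 0.0000.
spectral radius ρ = 0.5775; 0.5775 < 1: convergent.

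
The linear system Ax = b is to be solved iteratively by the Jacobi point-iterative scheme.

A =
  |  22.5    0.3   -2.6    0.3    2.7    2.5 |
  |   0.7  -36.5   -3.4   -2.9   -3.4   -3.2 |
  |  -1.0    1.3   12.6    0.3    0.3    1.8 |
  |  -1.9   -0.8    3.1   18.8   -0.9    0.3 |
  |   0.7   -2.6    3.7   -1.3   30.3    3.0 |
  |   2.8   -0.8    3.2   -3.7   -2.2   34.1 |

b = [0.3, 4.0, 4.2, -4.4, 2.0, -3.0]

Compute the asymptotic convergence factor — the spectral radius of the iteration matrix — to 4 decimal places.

0.2168

Write A = D+L+U with D = diag(22.5, -36.5, 12.6, 18.8, 30.3, 34.1).
T_J = -D⁻¹(L+U): T[2,0] = -(-1)/(12.6) = +0.0794; T[2,2] = 0.
  T[0,:] = [+0.0000  -0.0133  +0.1156  -0.0133  -0.1200  -0.1111]
  T[1,:] = [+0.0192  +0.0000  -0.0932  -0.0795  -0.0932  -0.0877]
  T[2,:] = [+0.0794  -0.1032  +0.0000  -0.0238  -0.0238  -0.1429]
  T[3,:] = [+0.1011  +0.0426  -0.1649  +0.0000  +0.0479  -0.0160]
  T[4,:] = [-0.0231  +0.0858  -0.1221  +0.0429  +0.0000  -0.0990]
  T[5,:] = [-0.0821  +0.0235  -0.0938  +0.1085  +0.0645  +0.0000]
|eigenvalues of T|: 0.2168, 0.1634, 0.1634, 0.1457, 0.1457, 0.0266.
spectral radius ρ = 0.2168; 0.2168 < 1, so it converges for any x₀.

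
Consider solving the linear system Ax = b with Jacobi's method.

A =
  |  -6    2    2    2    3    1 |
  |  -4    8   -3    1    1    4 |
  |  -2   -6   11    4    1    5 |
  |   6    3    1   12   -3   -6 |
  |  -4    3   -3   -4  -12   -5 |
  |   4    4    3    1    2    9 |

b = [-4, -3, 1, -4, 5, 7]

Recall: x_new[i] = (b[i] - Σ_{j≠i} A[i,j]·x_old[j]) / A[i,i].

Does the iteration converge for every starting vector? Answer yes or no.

Let D = diag(-6, 8, 11, 12, -12, 9); L, U the strict triangles.
Jacobi T = -D⁻¹(L+U): T[0,1] = -(2)/(-6) = +0.3333; T[0,0] = 0.
  T[0,:] = [+0.0000 +0.3333 +0.3333 +0.3333 +0.5000 +0.1667]
  T[1,:] = [+0.5000 +0.0000 +0.3750 -0.1250 -0.1250 -0.5000]
  T[2,:] = [+0.1818 +0.5455 +0.0000 -0.3636 -0.0909 -0.4545]
  T[3,:] = [-0.5000 -0.2500 -0.0833 +0.0000 +0.2500 +0.5000]
  T[4,:] = [-0.3333 +0.2500 -0.2500 -0.3333 +0.0000 -0.4167]
  T[5,:] = [-0.4444 -0.4444 -0.3333 -0.1111 -0.2222 +0.0000]
|roots of det(T-λI)|: 1.1376, 0.7241, 0.7241, 0.4205, 0.1896, 0.0621.
spectral radius ρ = 1.1376; 1.1376 > 1: divergent.

no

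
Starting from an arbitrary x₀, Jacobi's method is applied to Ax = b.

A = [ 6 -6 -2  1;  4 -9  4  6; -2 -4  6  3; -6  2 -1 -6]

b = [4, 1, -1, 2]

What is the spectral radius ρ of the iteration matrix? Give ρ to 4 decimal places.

A = D + L + U where D = diag(6, -9, 6, -6).
Jacobi T = -D⁻¹(L+U): T[0,3] = -(1)/(6) = -0.1667; T[0,0] = 0.
  T[0,:] = [+0.0000  +1.0000  +0.3333  -0.1667]
  T[1,:] = [+0.4444  +0.0000  +0.4444  +0.6667]
  T[2,:] = [+0.3333  +0.6667  +0.0000  -0.5000]
  T[3,:] = [-1.0000  +0.3333  -0.1667  +0.0000]
moduli |λ_i(T)| = 1.2618, 0.8149, 0.6056, 0.1586.
spectral radius ρ = 1.2618; 1.2618 > 1, so it fails to converge.

1.2618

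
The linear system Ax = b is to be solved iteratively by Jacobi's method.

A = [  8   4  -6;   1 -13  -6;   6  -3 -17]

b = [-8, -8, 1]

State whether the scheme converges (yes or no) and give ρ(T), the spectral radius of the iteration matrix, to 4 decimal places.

A = D + L + U where D = diag(8, -13, -17).
Jacobi T = -D⁻¹(L+U): T[1,2] = -(-6)/(-13) = -0.4615; T[1,1] = 0.
  T[0,:] = [+0.0000  -0.5000  +0.7500]
  T[1,:] = [+0.0769  +0.0000  -0.4615]
  T[2,:] = [+0.3529  -0.1765  +0.0000]
|λ(T)| sorted: 0.6465, 0.3320, 0.3320.
ρ(T) = max|λ| = 0.6465; 0.6465 < 1 ⇒ converges.

yes, ρ = 0.6465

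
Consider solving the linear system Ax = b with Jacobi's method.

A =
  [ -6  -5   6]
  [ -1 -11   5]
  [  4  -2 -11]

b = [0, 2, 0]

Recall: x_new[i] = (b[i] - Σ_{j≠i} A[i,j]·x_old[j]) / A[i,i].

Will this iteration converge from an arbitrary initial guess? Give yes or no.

Split A = D + L + U, D = diag(-6, -11, -11).
T_J = -D⁻¹(L+U): T[2,1] = -(-2)/(-11) = -0.1818; T[2,2] = 0.
  T[0,:] = [+0.0000  -0.8333  +1.0000]
  T[1,:] = [-0.0909  +0.0000  +0.4545]
  T[2,:] = [+0.3636  -0.1818  +0.0000]
|λ(T)| sorted: 0.7240, 0.4092, 0.4092.
ρ(T) = max|λ| = 0.7240; 0.7240 < 1, so it converges for any x₀.

yes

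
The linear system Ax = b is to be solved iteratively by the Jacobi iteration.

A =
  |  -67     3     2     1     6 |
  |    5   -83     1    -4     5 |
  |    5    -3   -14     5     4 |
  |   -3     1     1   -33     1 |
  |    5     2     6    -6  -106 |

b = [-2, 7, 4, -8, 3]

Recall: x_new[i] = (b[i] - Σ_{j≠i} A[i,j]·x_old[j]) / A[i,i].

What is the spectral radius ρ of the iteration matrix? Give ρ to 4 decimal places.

0.2058

Diagonal D = diag(-67, -83, -14, -33, -106); L, U strict lower/upper.
T_J = -D⁻¹(L+U): T[3,2] = -(1)/(-33) = +0.0303; T[3,3] = 0.
  T[0,:] = [+0.0000, +0.0448, +0.0299, +0.0149, +0.0896]
  T[1,:] = [+0.0602, +0.0000, +0.0120, -0.0482, +0.0602]
  T[2,:] = [+0.3571, -0.2143, +0.0000, +0.3571, +0.2857]
  T[3,:] = [-0.0909, +0.0303, +0.0303, +0.0000, +0.0303]
  T[4,:] = [+0.0472, +0.0189, +0.0566, -0.0566, +0.0000]
|eigenvalues of T|: 0.2058, 0.1455, 0.0764, 0.0736, 0.0736.
ρ = 0.2058; 0.2058 < 1: convergent.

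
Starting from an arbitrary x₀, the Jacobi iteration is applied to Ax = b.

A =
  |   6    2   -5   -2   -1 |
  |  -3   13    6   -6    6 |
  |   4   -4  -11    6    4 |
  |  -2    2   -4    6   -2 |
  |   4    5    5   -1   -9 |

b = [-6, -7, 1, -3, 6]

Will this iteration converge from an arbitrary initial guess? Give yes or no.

Write A = D+L+U with D = diag(6, 13, -11, 6, -9).
Jacobi: T = -D⁻¹(L+U), T[2,4] = -(4)/(-11) = +0.3636; T[2,2] = 0.
  T[0,:] = [+0.0000  -0.3333  +0.8333  +0.3333  +0.1667]
  T[1,:] = [+0.2308  +0.0000  -0.4615  +0.4615  -0.4615]
  T[2,:] = [+0.3636  -0.3636  +0.0000  +0.5455  +0.3636]
  T[3,:] = [+0.3333  -0.3333  +0.6667  +0.0000  +0.3333]
  T[4,:] = [+0.4444  +0.5556  +0.5556  -0.1111  +0.0000]
|eigenvalues of T|: 1.2340, 0.7182, 0.6285, 0.6285, 0.3403.
ρ = 1.2340; 1.2340 > 1 ⇒ diverges.

no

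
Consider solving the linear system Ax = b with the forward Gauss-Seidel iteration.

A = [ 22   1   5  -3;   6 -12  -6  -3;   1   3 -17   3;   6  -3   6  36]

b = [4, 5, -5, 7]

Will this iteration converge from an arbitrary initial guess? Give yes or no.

yes

Split A = D + L + U, D = diag(22, -12, -17, 36).
T_GS = -(D+L)⁻¹U: row 0 first, T[0,3] = -(-3)/(22) = +0.1364; later rows by forward substitution.
  T[0,:] = [+0.0000, -0.0455, -0.2273, +0.1364]
  T[1,:] = [+0.0000, -0.0227, -0.6136, -0.1818]
  T[2,:] = [+0.0000, -0.0067, -0.1217, +0.1524]
  T[3,:] = [+0.0000, +0.0068, +0.0070, -0.0633]
moduli |λ_i(T)| = 0.1841, 0.0603, 0.0603, 0.0000.
spectral radius ρ = 0.1841; 0.1841 < 1, so it converges for any x₀.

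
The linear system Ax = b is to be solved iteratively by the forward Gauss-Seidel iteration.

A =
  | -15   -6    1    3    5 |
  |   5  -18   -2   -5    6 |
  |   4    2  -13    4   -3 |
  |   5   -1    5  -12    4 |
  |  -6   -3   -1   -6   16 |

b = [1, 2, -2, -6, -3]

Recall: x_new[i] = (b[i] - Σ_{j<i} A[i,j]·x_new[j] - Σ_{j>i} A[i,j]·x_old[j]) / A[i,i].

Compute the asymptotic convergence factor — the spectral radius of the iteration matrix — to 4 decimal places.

Diagonal D = diag(-15, -18, -13, -12, 16); L, U strict lower/upper.
Gauss-Seidel: T = -(D+L)⁻¹U, row 0 first, T[0,2] = -(1)/(-15) = +0.0667; later rows by forward substitution.
  T[0,:] = [+0.0000, -0.4000, +0.0667, +0.2000, +0.3333]
  T[1,:] = [+0.0000, -0.1111, -0.0926, -0.2222, +0.4259]
  T[2,:] = [+0.0000, -0.1402, +0.0063, +0.3350, -0.0627]
  T[3,:] = [+0.0000, -0.2158, +0.0381, +0.2415, +0.4106]
  T[4,:] = [+0.0000, -0.2605, +0.0223, +0.1448, +0.3549]
eigenvalue magnitudes: 0.5475, 0.1876, 0.1876, 0.0887, 0.0000.
spectral radius ρ = 0.5475; 0.5475 < 1 ⇒ converges.

0.5475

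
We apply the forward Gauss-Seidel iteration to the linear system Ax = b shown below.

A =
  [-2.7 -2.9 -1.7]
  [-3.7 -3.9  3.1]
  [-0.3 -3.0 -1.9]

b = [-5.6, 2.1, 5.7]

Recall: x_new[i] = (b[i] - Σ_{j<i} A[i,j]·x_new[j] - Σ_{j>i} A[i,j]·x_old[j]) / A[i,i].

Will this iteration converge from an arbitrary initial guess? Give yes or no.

no

Diagonal D = diag(-2.7, -3.9, -1.9); L, U strict lower/upper.
Gauss-Seidel: T = -(D+L)⁻¹U, row 0 first, T[0,1] = -(-2.9)/(-2.7) = -1.0741; later rows by forward substitution.
  T[0,:] = [+0.0000  -1.0741  -0.6296]
  T[1,:] = [+0.0000  +1.0190  +1.3922]
  T[2,:] = [+0.0000  -1.4393  -2.0988]
|roots of det(T-λI)|: 1.1928, 0.1130, 0.0000.
ρ(T) = max|λ| = 1.1928; 1.1928 > 1, so it fails to converge.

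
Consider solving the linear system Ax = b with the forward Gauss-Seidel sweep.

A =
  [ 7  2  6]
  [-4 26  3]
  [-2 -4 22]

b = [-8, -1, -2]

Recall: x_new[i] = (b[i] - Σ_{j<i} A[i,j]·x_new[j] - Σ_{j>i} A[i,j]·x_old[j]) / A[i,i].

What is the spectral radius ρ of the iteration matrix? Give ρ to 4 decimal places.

A = D + L + U where D = diag(7, 26, 22).
Gauss-Seidel: T = -(D+L)⁻¹U, row 0 first, T[0,1] = -(2)/(7) = -0.2857; later rows by forward substitution.
  T[0,:] = [+0.0000 -0.2857 -0.8571]
  T[1,:] = [+0.0000 -0.0440 -0.2473]
  T[2,:] = [+0.0000 -0.0340 -0.1229]
|eigenvalues of T|: 0.1832, 0.0164, 0.0000.
spectral radius ρ = 0.1832; 0.1832 < 1: convergent.

0.1832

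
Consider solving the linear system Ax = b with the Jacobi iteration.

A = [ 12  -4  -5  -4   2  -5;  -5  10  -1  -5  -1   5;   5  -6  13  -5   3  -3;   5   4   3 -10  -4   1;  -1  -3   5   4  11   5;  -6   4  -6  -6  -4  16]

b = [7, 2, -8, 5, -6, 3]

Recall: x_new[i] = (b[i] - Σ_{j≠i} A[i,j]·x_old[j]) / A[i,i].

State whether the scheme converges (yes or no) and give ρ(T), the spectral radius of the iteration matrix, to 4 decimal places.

no, ρ = 1.1271

A = D + L + U where D = diag(12, 10, 13, -10, 11, 16).
T_J = -D⁻¹(L+U): T[3,5] = -(1)/(-10) = +0.1000; T[3,3] = 0.
  T[0,:] = [+0.0000, +0.3333, +0.4167, +0.3333, -0.1667, +0.4167]
  T[1,:] = [+0.5000, +0.0000, +0.1000, +0.5000, +0.1000, -0.5000]
  T[2,:] = [-0.3846, +0.4615, +0.0000, +0.3846, -0.2308, +0.2308]
  T[3,:] = [+0.5000, +0.4000, +0.3000, +0.0000, -0.4000, +0.1000]
  T[4,:] = [+0.0909, +0.2727, -0.4545, -0.3636, +0.0000, -0.4545]
  T[5,:] = [+0.3750, -0.2500, +0.3750, +0.3750, +0.2500, +0.0000]
|λ(T)| sorted: 1.1271, 0.8960, 0.3032, 0.2221, 0.2221, 0.1966.
ρ(T) = max|λ| = 1.1271; 1.1271 > 1: divergent.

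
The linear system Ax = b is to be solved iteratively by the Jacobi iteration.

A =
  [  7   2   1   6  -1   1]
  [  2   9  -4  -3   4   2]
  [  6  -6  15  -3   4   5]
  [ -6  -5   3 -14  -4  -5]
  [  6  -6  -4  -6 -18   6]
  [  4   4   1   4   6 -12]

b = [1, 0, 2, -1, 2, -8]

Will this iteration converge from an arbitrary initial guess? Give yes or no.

A = D + L + U where D = diag(7, 9, 15, -14, -18, -12).
T_J = -D⁻¹(L+U): T[1,3] = -(-3)/(9) = +0.3333; T[1,1] = 0.
  T[0,:] = [+0.0000, -0.2857, -0.1429, -0.8571, +0.1429, -0.1429]
  T[1,:] = [-0.2222, +0.0000, +0.4444, +0.3333, -0.4444, -0.2222]
  T[2,:] = [-0.4000, +0.4000, +0.0000, +0.2000, -0.2667, -0.3333]
  T[3,:] = [-0.4286, -0.3571, +0.2143, +0.0000, -0.2857, -0.3571]
  T[4,:] = [+0.3333, -0.3333, -0.2222, -0.3333, +0.0000, +0.3333]
  T[5,:] = [+0.3333, +0.3333, +0.0833, +0.3333, +0.5000, +0.0000]
eigenvalue magnitudes: 1.1341, 0.5959, 0.5219, 0.5219, 0.2877, 0.1341.
ρ = 1.1341; 1.1341 > 1: divergent.

no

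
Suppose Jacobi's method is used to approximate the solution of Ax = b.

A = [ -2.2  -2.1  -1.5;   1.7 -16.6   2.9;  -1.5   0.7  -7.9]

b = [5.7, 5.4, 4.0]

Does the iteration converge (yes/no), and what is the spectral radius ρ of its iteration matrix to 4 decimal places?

yes, ρ = 0.3472

Let D = diag(-2.2, -16.6, -7.9); L, U the strict triangles.
Jacobi T = -D⁻¹(L+U): T[0,2] = -(-1.5)/(-2.2) = -0.6818; T[0,0] = 0.
  T[0,:] = [+0.0000, -0.9545, -0.6818]
  T[1,:] = [+0.1024, +0.0000, +0.1747]
  T[2,:] = [-0.1899, +0.0886, +0.0000]
|λ(T)| sorted: 0.3472, 0.2709, 0.2709.
spectral radius ρ = 0.3472; 0.3472 < 1, so it converges for any x₀.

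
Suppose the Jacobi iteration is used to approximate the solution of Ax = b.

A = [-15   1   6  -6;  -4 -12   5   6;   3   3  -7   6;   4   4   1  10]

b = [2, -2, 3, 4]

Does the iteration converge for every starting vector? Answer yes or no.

yes

Diagonal D = diag(-15, -12, -7, 10); L, U strict lower/upper.
Jacobi T = -D⁻¹(L+U): T[2,0] = -(3)/(-7) = +0.4286; T[2,2] = 0.
  T[0,:] = [+0.0000, +0.0667, +0.4000, -0.4000]
  T[1,:] = [-0.3333, +0.0000, +0.4167, +0.5000]
  T[2,:] = [+0.4286, +0.4286, +0.0000, +0.8571]
  T[3,:] = [-0.4000, -0.4000, -0.1000, +0.0000]
eigenvalue magnitudes: 0.8428, 0.6734, 0.6734, 0.0710.
ρ = 0.8428; 0.8428 < 1 ⇒ converges.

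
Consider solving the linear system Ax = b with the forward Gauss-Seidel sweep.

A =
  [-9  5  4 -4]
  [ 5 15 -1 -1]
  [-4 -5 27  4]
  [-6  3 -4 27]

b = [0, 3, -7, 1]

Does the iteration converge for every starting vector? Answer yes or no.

A = D + L + U where D = diag(-9, 15, 27, 27).
T_GS = -(D+L)⁻¹U: row 0 first, T[0,3] = -(-4)/(-9) = -0.4444; later rows by forward substitution.
  T[0,:] = [+0.0000  +0.5556  +0.4444  -0.4444]
  T[1,:] = [+0.0000  -0.1852  -0.0815  +0.2148]
  T[2,:] = [+0.0000  +0.0480  +0.0508  -0.1742]
  T[3,:] = [+0.0000  +0.1511  +0.1153  -0.1484]
|λ(T)| sorted: 0.2901, 0.0648, 0.0648, 0.0000.
spectral radius ρ = 0.2901; 0.2901 < 1, so it converges for any x₀.

yes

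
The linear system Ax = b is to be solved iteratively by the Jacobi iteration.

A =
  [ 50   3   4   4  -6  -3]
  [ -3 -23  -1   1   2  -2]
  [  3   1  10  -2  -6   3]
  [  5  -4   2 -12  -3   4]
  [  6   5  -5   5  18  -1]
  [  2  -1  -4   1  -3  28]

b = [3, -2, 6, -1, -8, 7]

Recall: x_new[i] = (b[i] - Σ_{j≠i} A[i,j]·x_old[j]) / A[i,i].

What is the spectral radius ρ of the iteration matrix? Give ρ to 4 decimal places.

Diagonal D = diag(50, -23, 10, -12, 18, 28); L, U strict lower/upper.
T_J = -D⁻¹(L+U): T[4,1] = -(5)/(18) = -0.2778; T[4,4] = 0.
  T[0,:] = [+0.0000 -0.0600 -0.0800 -0.0800 +0.1200 +0.0600]
  T[1,:] = [-0.1304 +0.0000 -0.0435 +0.0435 +0.0870 -0.0870]
  T[2,:] = [-0.3000 -0.1000 +0.0000 +0.2000 +0.6000 -0.3000]
  T[3,:] = [+0.4167 -0.3333 +0.1667 +0.0000 -0.2500 +0.3333]
  T[4,:] = [-0.3333 -0.2778 +0.2778 -0.2778 +0.0000 +0.0556]
  T[5,:] = [-0.0714 +0.0357 +0.1429 -0.0357 +0.1071 +0.0000]
moduli |λ_i(T)| = 0.4703, 0.3090, 0.3028, 0.3028, 0.2016, 0.0491.
ρ = 0.4703; 0.4703 < 1 ⇒ converges.

0.4703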